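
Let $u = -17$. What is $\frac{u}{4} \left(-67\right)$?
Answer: $\frac{1139}{4} \approx 284.75$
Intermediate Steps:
$\frac{u}{4} \left(-67\right) = - \frac{17}{4} \left(-67\right) = \left(-17\right) \frac{1}{4} \left(-67\right) = \left(- \frac{17}{4}\right) \left(-67\right) = \frac{1139}{4}$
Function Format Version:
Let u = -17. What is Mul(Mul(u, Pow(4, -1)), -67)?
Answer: Rational(1139, 4) ≈ 284.75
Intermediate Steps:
Mul(Mul(u, Pow(4, -1)), -67) = Mul(Mul(-17, Pow(4, -1)), -67) = Mul(Mul(-17, Rational(1, 4)), -67) = Mul(Rational(-17, 4), -67) = Rational(1139, 4)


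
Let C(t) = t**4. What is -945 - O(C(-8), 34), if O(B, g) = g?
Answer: -979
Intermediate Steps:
-945 - O(C(-8), 34) = -945 - 1*34 = -945 - 34 = -979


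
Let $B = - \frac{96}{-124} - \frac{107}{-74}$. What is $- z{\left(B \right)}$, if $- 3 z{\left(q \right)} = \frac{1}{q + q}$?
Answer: $\frac{1147}{15279} \approx 0.07507$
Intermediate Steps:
$B = \frac{5093}{2294}$ ($B = \left(-96\right) \left(- \frac{1}{124}\right) - - \frac{107}{74} = \frac{24}{31} + \frac{107}{74} = \frac{5093}{2294} \approx 2.2201$)
$z{\left(q \right)} = - \frac{1}{6 q}$ ($z{\left(q \right)} = - \frac{1}{3 \left(q + q\right)} = - \frac{1}{3 \cdot 2 q} = - \frac{\frac{1}{2} \frac{1}{q}}{3} = - \frac{1}{6 q}$)
$- z{\left(B \right)} = - \frac{-1}{6 \cdot \frac{5093}{2294}} = - \frac{\left(-1\right) 2294}{6 \cdot 5093} = \left(-1\right) \left(- \frac{1147}{15279}\right) = \frac{1147}{15279}$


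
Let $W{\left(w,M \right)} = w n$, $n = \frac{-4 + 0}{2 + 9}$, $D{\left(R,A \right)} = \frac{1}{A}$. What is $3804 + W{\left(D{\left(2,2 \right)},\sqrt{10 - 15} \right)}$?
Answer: $\frac{41842}{11} \approx 3803.8$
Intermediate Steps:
$n = - \frac{4}{11} \approx -0.36364$
$W{\left(w,M \right)} = - \frac{4 w}{11}$ ($W{\left(w,M \right)} = w \left(- \frac{4}{11}\right) = - \frac{4 w}{11}$)
$3804 + W{\left(D{\left(2,2 \right)},\sqrt{10 - 15} \right)} = 3804 - \frac{4}{11 \cdot 2} = 3804 - \frac{2}{11} = \frac{41842}{11}$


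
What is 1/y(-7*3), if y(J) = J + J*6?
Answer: -1/147 ≈ -0.0068027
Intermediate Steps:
y(J) = 7*J (y(J) = J + 6*J = 7*J)
1/y(-7*3) = 1/(7*(-7*3)) = 1/(7*(-21)) = 1/(-147) = -1/147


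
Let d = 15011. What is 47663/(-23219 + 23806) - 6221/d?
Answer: 711817566/8811457 ≈ 80.783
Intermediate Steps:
47663/(-23219 + 23806) - 6221/d = 47663/(-23219 + 23806) - 6221/15011 = 47663/587 - 6221*1/15011 = 47663*(1/587) - 6221/15011 = 47663/587 - 6221/15011 = 711817566/8811457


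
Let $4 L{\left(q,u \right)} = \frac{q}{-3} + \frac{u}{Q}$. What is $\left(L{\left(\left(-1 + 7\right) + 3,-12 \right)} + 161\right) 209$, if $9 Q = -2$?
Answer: $\frac{145255}{4} \approx 36314.0$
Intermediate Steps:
$Q = - \frac{2}{9}$ ($Q = \frac{1}{9} \left(-2\right) = - \frac{2}{9} \approx -0.22222$)
$L{\left(q,u \right)} = - \frac{9 u}{8} - \frac{q}{12}$ ($L{\left(q,u \right)} = \frac{\frac{q}{-3} + \frac{u}{- \frac{2}{9}}}{4} = \frac{q \left(- \frac{1}{3}\right) + u \left(- \frac{9}{2}\right)}{4} = \frac{- \frac{q}{3} - \frac{9 u}{2}}{4} = \frac{- \frac{9 u}{2} - \frac{q}{3}}{4} = - \frac{9 u}{8} - \frac{q}{12}$)
$\left(L{\left(\left(-1 + 7\right) + 3,-12 \right)} + 161\right) 209 = \left(\left(\left(- \frac{9}{8}\right) \left(-12\right) - \frac{\left(-1 + 7\right) + 3}{12}\right) + 161\right) 209 = \left(\left(\frac{27}{2} - \frac{6 + 3}{12}\right) + 161\right) 209 = \left(\left(\frac{27}{2} - \frac{3}{4}\right) + 161\right) 209 = \left(\frac{51}{4} + 161\right) 209 = \frac{695}{4} \cdot 209 = \frac{145255}{4}$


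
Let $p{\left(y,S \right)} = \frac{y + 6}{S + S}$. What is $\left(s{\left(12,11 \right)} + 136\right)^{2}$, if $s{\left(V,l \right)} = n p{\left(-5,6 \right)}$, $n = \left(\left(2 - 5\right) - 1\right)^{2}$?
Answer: $\frac{169744}{9} \approx 18860.0$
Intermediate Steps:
$p{\left(y,S \right)} = \frac{6 + y}{2 S}$
$n = 16$ ($n = \left(-3 - 1\right)^{2} = \left(-4\right)^{2} = 16$)
$s{\left(V,l \right)} = \frac{4}{3}$ ($s{\left(V,l \right)} = 16 \frac{6 - 5}{2 \cdot 6} = 16 \cdot \frac{1}{2} \cdot \frac{1}{6} \cdot 1 = 16 \cdot \frac{1}{12} = \frac{4}{3}$)
$\left(s{\left(12,11 \right)} + 136\right)^{2} = \left(\frac{4}{3} + 136\right)^{2} = \left(\frac{412}{3}\right)^{2} = \frac{169744}{9}$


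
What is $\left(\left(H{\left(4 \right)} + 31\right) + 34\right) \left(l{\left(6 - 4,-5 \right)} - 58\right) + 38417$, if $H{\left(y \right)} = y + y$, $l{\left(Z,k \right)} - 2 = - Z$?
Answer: $34183$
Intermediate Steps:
$l{\left(Z,k \right)} = 2 - Z$
$H{\left(y \right)} = 2 y$
$\left(\left(H{\left(4 \right)} + 31\right) + 34\right) \left(l{\left(6 - 4,-5 \right)} - 58\right) + 38417 = \left(\left(2 \cdot 4 + 31\right) + 34\right) \left(\left(2 - \left(6 - 4\right)\right) - 58\right) + 38417 = \left(\left(8 + 31\right) + 34\right) \left(\left(2 - 2\right) - 58\right) + 38417 = \left(39 + 34\right) \left(\left(2 - 2\right) - 58\right) + 38417 = 73 \left(0 - 58\right) + 38417 = 73 \left(-58\right) + 38417 = -4234 + 38417 = 34183$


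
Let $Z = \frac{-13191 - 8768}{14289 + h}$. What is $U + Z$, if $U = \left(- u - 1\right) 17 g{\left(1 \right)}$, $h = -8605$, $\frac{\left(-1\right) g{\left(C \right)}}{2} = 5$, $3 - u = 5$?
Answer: $- \frac{141177}{812} \approx -173.86$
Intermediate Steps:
$u = -2$ ($u = 3 - 5 = -2$)
$g{\left(C \right)} = -10$ ($g{\left(C \right)} = \left(-2\right) 5 = -10$)
$U = -170$ ($U = \left(\left(-1\right) \left(-2\right) - 1\right) 17 \left(-10\right) = \left(2 - 1\right) 17 \left(-10\right) = 1 \cdot 17 \left(-10\right) = 17 \left(-10\right) = -170$)
$Z = - \frac{3137}{812}$ ($Z = \frac{-13191 - 8768}{14289 - 8605} = - \frac{21959}{5684} = \left(-21959\right) \frac{1}{5684} = - \frac{3137}{812} \approx -3.8633$)
$U + Z = -170 - \frac{3137}{812} = - \frac{141177}{812}$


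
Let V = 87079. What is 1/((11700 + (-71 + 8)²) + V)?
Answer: 1/102748 ≈ 9.7326e-6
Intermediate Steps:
1/((11700 + (-71 + 8)²) + V) = 1/((11700 + (-71 + 8)²) + 87079) = 1/((11700 + (-63)²) + 87079) = 1/((11700 + 3969) + 87079) = 1/(15669 + 87079) = 1/102748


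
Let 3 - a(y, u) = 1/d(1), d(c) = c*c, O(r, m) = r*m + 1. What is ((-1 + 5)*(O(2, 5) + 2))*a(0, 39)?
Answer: 104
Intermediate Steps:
O(r, m) = 1 + m*r (O(r, m) = m*r + 1 = 1 + m*r)
d(c) = c²
a(y, u) = 2 (a(y, u) = 3 - 1/(1²) = 3 - 1/1 = 3 - 1*1 = 3 - 1 = 2)
((-1 + 5)*(O(2, 5) + 2))*a(0, 39) = ((-1 + 5)*((1 + 5*2) + 2))*2 = (4*((1 + 10) + 2))*2 = (4*(11 + 2))*2 = (4*13)*2 = 52*2 = 104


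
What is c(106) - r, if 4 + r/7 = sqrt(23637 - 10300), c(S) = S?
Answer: 134 - 7*sqrt(13337) ≈ -674.40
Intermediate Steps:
r = -28 + 7*sqrt(13337) (r = -28 + 7*sqrt(23637 - 10300) = -28 + 7*sqrt(13337) ≈ 780.40)
c(106) - r = 106 - (-28 + 7*sqrt(13337)) = 106 + (28 - 7*sqrt(13337)) = 134 - 7*sqrt(13337)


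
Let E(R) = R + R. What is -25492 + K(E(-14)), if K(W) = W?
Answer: -25520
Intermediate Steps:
E(R) = 2*R
-25492 + K(E(-14)) = -25492 + 2*(-14) = -25492 - 28 = -25520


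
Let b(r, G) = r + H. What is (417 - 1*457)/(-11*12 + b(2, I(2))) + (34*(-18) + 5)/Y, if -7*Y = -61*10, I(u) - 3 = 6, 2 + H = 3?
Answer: -523721/78690 ≈ -6.6555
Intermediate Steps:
H = 1 (H = -2 + 3 = 1)
I(u) = 9 (I(u) = 3 + 6 = 9)
b(r, G) = 1 + r (b(r, G) = r + 1 = 1 + r)
Y = 610/7 (Y = -(-61)*10/7 = -1/7*(-610) = 610/7 ≈ 87.143)
(417 - 1*457)/(-11*12 + b(2, I(2))) + (34*(-18) + 5)/Y = (417 - 1*457)/(-11*12 + (1 + 2)) + (34*(-18) + 5)/(610/7) = (417 - 457)/(-132 + 3) + (-612 + 5)*(7/610) = -40/(-129) - 607*7/610 = -40*(-1/129) - 4249/610 = 40/129 - 4249/610 = -523721/78690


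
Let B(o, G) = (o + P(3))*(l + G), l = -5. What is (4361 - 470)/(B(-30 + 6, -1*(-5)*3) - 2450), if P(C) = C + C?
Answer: -3891/2630 ≈ -1.4795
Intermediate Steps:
P(C) = 2*C
B(o, G) = (-5 + G)*(6 + o) (B(o, G) = (o + 2*3)*(-5 + G) = (o + 6)*(-5 + G) = (6 + o)*(-5 + G) = (-5 + G)*(6 + o))
(4361 - 470)/(B(-30 + 6, -1*(-5)*3) - 2450) = (4361 - 470)/((-30 - 5*(-30 + 6) + 6*(-1*(-5)*3) + (-1*(-5)*3)*(-30 + 6)) - 2450) = 3891/((-30 - 5*(-24) + 6*(5*3) + (5*3)*(-24)) - 2450) = 3891/((-30 + 120 + 6*15 + 15*(-24)) - 2450) = 3891/((-30 + 120 + 90 - 360) - 2450) = 3891/(-180 - 2450) = 3891/(-2630) = 3891*(-1/2630) = -3891/2630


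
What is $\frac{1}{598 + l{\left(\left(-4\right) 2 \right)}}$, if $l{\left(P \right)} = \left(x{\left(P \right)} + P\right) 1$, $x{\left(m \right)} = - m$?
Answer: $\frac{1}{598} \approx 0.0016722$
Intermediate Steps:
$l{\left(P \right)} = 0$ ($l{\left(P \right)} = \left(- P + P\right) 1 = 0 \cdot 1 = 0$)
$\frac{1}{598 + l{\left(\left(-4\right) 2 \right)}} = \frac{1}{598 + 0} = \frac{1}{598}$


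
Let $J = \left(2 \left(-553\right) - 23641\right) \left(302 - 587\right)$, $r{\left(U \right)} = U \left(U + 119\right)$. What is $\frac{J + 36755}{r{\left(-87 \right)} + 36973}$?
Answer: $\frac{7089650}{34189} \approx 207.37$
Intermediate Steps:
$r{\left(U \right)} = U \left(119 + U\right)$
$J = 7052895$ ($J = \left(-1106 - 23641\right) \left(-285\right) = \left(-24747\right) \left(-285\right) = 7052895$)
$\frac{J + 36755}{r{\left(-87 \right)} + 36973} = \frac{7052895 + 36755}{- 87 \left(119 - 87\right) + 36973} = \frac{7089650}{\left(-87\right) 32 + 36973} = \frac{7089650}{-2784 + 36973} = \frac{7089650}{34189}$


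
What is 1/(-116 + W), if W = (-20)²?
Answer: 1/284 ≈ 0.0035211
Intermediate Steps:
W = 400
1/(-116 + W) = 1/(-116 + 400) = 1/284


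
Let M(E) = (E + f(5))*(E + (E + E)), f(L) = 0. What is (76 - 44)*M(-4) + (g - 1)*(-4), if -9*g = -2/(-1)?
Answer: 13868/9 ≈ 1540.9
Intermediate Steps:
g = -2/9 (g = -(-2)/(9*(-1)) = -(-2)*(-1)/9 = -⅑*2 = -2/9 ≈ -0.22222)
M(E) = 3*E² (M(E) = (E + 0)*(E + (E + E)) = E*(E + 2*E) = E*(3*E) = 3*E²)
(76 - 44)*M(-4) + (g - 1)*(-4) = (76 - 44)*(3*(-4)²) + (-2/9 - 1)*(-4) = 32*(3*16) - 11/9*(-4) = 32*48 + 44/9 = 1536 + 44/9 = 13868/9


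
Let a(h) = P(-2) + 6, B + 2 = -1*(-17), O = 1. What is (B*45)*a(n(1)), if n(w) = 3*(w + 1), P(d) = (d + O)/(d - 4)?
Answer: 8325/2 ≈ 4162.5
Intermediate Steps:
P(d) = (1 + d)/(-4 + d) (P(d) = (d + 1)/(d - 4) = (1 + d)/(-4 + d))
n(w) = 3 + 3*w (n(w) = 3*(1 + w) = 3 + 3*w)
B = 15 (B = -2 - 1*(-17) = -2 + 17 = 15)
a(h) = 37/6 (a(h) = (1 - 2)/(-4 - 2) + 6 = -1/(-6) + 6 = -⅙*(-1) + 6 = ⅙ + 6 = 37/6)
(B*45)*a(n(1)) = (15*45)*(37/6) = 675*(37/6) = 8325/2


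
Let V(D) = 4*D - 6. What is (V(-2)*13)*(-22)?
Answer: 4004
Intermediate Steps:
V(D) = -6 + 4*D
(V(-2)*13)*(-22) = ((-6 + 4*(-2))*13)*(-22) = ((-6 - 8)*13)*(-22) = -14*13*(-22) = -182*(-22) = 4004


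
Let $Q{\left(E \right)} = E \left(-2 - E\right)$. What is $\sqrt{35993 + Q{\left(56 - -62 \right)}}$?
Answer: $\sqrt{21833} \approx 147.76$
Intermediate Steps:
$\sqrt{35993 + Q{\left(56 - -62 \right)}} = \sqrt{35993 - \left(56 - -62\right) \left(2 + \left(56 - -62\right)\right)} = \sqrt{35993 - \left(56 + 62\right) \left(2 + \left(56 + 62\right)\right)} = \sqrt{35993 - 118 \left(2 + 118\right)} = \sqrt{35993 - 118 \cdot 120} = \sqrt{35993 - 14160} = \sqrt{21833}$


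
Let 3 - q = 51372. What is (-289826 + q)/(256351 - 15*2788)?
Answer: -341195/214531 ≈ -1.5904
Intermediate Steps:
q = -51369 (q = 3 - 1*51372 = 3 - 51372 = -51369)
(-289826 + q)/(256351 - 15*2788) = (-289826 - 51369)/(256351 - 15*2788) = -341195/(256351 - 41820) = -341195/214531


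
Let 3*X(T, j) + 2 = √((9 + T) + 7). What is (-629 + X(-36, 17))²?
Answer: 3568301/9 - 7556*I*√5/9 ≈ 3.9648e+5 - 1877.3*I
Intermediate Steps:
X(T, j) = -⅔ + √(16 + T)/3 (X(T, j) = -⅔ + √((9 + T) + 7)/3 = -⅔ + √(16 + T)/3)
(-629 + X(-36, 17))² = (-629 + (-⅔ + √(16 - 36)/3))² = (-629 + (-⅔ + √(-20)/3))² = (-629 + (-⅔ + (2*I*√5)/3))² = (-629 + (-⅔ + 2*I*√5/3))² = (-1889/3 + 2*I*√5/3)²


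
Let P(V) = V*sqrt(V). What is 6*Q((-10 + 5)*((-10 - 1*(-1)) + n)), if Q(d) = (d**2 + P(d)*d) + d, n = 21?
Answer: 21240 + 43200*I*sqrt(15) ≈ 21240.0 + 1.6731e+5*I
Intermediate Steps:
P(V) = V**(3/2)
Q(d) = d + d**2 + d**(5/2) (Q(d) = (d**2 + d**(3/2)*d) + d = (d**2 + d**(5/2)) + d = d + d**2 + d**(5/2))
6*Q((-10 + 5)*((-10 - 1*(-1)) + n)) = 6*(((-10 + 5)*((-10 - 1*(-1)) + 21))*(1 + (-10 + 5)*((-10 - 1*(-1)) + 21) + ((-10 + 5)*((-10 - 1*(-1)) + 21))**(3/2))) = 6*((-5*((-10 + 1) + 21))*(1 - 5*((-10 + 1) + 21) + (-5*((-10 + 1) + 21))**(3/2))) = 6*((-5*(-9 + 21))*(1 - 5*(-9 + 21) + (-5*(-9 + 21))**(3/2))) = 6*((-5*12)*(1 - 5*12 + (-5*12)**(3/2))) = 6*(-60*(1 - 60 + (-60)**(3/2))) = 6*(-60*(1 - 60 - 120*I*sqrt(15))) = 6*(-60*(-59 - 120*I*sqrt(15))) = 6*(3540 + 7200*I*sqrt(15)) = 21240 + 43200*I*sqrt(15)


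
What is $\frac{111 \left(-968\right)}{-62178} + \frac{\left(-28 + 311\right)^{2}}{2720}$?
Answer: $\frac{878672067}{28187360} \approx 31.173$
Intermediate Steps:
$\frac{111 \left(-968\right)}{-62178} + \frac{\left(-28 + 311\right)^{2}}{2720} = \left(-107448\right) \left(- \frac{1}{62178}\right) + 283^{2} \cdot \frac{1}{2720} = \frac{17908}{10363} + 80089 \cdot \frac{1}{2720} = \frac{17908}{10363} + \frac{80089}{2720} = \frac{878672067}{28187360}$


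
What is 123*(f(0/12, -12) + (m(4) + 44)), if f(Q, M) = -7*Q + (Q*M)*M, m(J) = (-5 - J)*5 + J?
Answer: 369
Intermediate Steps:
m(J) = -25 - 4*J (m(J) = (-25 - 5*J) + J = -25 - 4*J)
f(Q, M) = -7*Q + Q*M² (f(Q, M) = -7*Q + (M*Q)*M = -7*Q + Q*M²)
123*(f(0/12, -12) + (m(4) + 44)) = 123*((0/12)*(-7 + (-12)²) + ((-25 - 4*4) + 44)) = 123*((0*(1/12))*(-7 + 144) + ((-25 - 16) + 44)) = 123*(0*137 + (-41 + 44)) = 123*(0 + 3) = 123*3 = 369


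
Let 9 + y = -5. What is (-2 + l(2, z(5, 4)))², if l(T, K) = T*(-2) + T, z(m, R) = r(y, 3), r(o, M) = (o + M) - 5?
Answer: 16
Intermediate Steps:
y = -14 (y = -9 - 5 = -14)
r(o, M) = -5 + M + o (r(o, M) = (M + o) - 5 = -5 + M + o)
z(m, R) = -16 (z(m, R) = -5 + 3 - 14 = -16)
l(T, K) = -T (l(T, K) = -2*T + T = -T)
(-2 + l(2, z(5, 4)))² = (-2 - 1*2)² = (-2 - 2)² = (-4)² = 16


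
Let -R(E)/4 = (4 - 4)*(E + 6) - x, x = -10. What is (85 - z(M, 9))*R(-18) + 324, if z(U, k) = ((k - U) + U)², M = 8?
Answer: 164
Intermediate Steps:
z(U, k) = k²
R(E) = -40 (R(E) = -4*((4 - 4)*(E + 6) - 1*(-10)) = -4*(0*(6 + E) + 10) = -4*(0 + 10) = -4*10 = -40)
(85 - z(M, 9))*R(-18) + 324 = (85 - 1*9²)*(-40) + 324 = (85 - 1*81)*(-40) + 324 = (85 - 81)*(-40) + 324 = 4*(-40) + 324 = -160 + 324 = 164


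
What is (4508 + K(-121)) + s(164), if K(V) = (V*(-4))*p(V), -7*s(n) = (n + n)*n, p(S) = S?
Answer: -432184/7 ≈ -61741.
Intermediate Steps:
s(n) = -2*n²/7 (s(n) = -(n + n)*n/7 = -2*n*n/7 = -2*n²/7)
K(V) = -4*V² (K(V) = (V*(-4))*V = (-4*V)*V = -4*V²)
(4508 + K(-121)) + s(164) = (4508 - 4*(-121)²) - 2/7*164² = (4508 - 4*14641) - 2/7*26896 = (4508 - 58564) - 53792/7 = -54056 - 53792/7 = -432184/7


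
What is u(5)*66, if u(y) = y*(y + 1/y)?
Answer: 1716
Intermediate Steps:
u(5)*66 = (1 + 5**2)*66 = (1 + 25)*66 = 26*66 = 1716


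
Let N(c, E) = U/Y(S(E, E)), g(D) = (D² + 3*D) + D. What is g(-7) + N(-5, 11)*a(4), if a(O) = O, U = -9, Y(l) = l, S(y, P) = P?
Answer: 195/11 ≈ 17.727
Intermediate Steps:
g(D) = D² + 4*D
N(c, E) = -9/E
g(-7) + N(-5, 11)*a(4) = -7*(4 - 7) - 9/11*4 = -7*(-3) - 9*1/11*4 = 21 - 9/11*4 = 21 - 36/11 = 195/11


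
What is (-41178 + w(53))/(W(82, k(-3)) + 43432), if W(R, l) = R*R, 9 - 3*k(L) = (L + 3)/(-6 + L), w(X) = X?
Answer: -41125/50156 ≈ -0.81994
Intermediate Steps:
k(L) = 3 - (3 + L)/(3*(-6 + L)) (k(L) = 3 - (L + 3)/(3*(-6 + L)) = 3 - (3 + L)/(3*(-6 + L)))
W(R, l) = R²
(-41178 + w(53))/(W(82, k(-3)) + 43432) = (-41178 + 53)/(82² + 43432) = -41125/(6724 + 43432) = -41125/50156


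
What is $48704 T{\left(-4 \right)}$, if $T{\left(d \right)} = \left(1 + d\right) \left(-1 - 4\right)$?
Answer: $730560$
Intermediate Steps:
$T{\left(d \right)} = -5 - 5 d$ ($T{\left(d \right)} = \left(1 + d\right) \left(-5\right) = -5 - 5 d$)
$48704 T{\left(-4 \right)} = 48704 \left(-5 - -20\right) = 48704 \left(-5 + 20\right) = 48704 \cdot 15 = 730560$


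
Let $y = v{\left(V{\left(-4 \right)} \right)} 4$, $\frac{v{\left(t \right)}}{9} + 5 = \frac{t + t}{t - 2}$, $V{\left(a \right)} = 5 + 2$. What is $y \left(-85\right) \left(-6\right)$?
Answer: $-40392$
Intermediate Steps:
$V{\left(a \right)} = 7$
$v{\left(t \right)} = -45 + \frac{18 t}{-2 + t}$ ($v{\left(t \right)} = -45 + 9 \frac{t + t}{t - 2} = -45 + 9 \frac{2 t}{-2 + t} = -45 + \frac{18 t}{-2 + t}$)
$y = - \frac{396}{5}$ ($y = \frac{9 \left(10 - 21\right)}{-2 + 7} \cdot 4 = \frac{9 \left(10 - 21\right)}{5} \cdot 4 = 9 \cdot \frac{1}{5} \left(-11\right) 4 = \left(- \frac{99}{5}\right) 4 = - \frac{396}{5} \approx -79.2$)
$y \left(-85\right) \left(-6\right) = \left(- \frac{396}{5}\right) \left(-85\right) \left(-6\right) = 6732 \left(-6\right) = -40392$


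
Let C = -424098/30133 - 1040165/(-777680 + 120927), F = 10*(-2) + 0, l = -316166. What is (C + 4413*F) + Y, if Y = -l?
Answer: 4509998459444145/19789938149 ≈ 2.2789e+5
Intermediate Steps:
Y = 316166 (Y = -1*(-316166) = 316166)
F = -20 (F = -20 + 0 = -20)
C = -247184341849/19789938149 (C = -424098*1/30133 - 1040165/(-656753) = -424098/30133 - 1040165*(-1/656753) = -424098/30133 + 1040165/656753 = -247184341849/19789938149 ≈ -12.490)
(C + 4413*F) + Y = (-247184341849/19789938149 + 4413*(-20)) + 316166 = (-247184341849/19789938149 - 88260) + 316166 = -1746907125372589/19789938149 + 316166 = 4509998459444145/19789938149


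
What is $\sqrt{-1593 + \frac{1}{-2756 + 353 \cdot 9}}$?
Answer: $\frac{2 i \sqrt{70586123}}{421} \approx 39.912 i$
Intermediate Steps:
$\sqrt{-1593 + \frac{1}{-2756 + 353 \cdot 9}} = \sqrt{-1593 + \frac{1}{-2756 + 3177}} = \sqrt{-1593 + \frac{1}{421}} = \sqrt{- \frac{670652}{421}} = \frac{2 i \sqrt{70586123}}{421}$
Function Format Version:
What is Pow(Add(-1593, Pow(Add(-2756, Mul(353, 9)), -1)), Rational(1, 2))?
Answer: Mul(Rational(2, 421), I, Pow(70586123, Rational(1, 2))) ≈ Mul(39.912, I)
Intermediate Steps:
Pow(Add(-1593, Pow(Add(-2756, Mul(353, 9)), -1)), Rational(1, 2)) = Pow(Add(-1593, Pow(Add(-2756, 3177), -1)), Rational(1, 2)) = Pow(Add(-1593, Pow(421, -1)), Rational(1, 2)) = Pow(Add(-1593, Rational(1, 421)), Rational(1, 2)) = Pow(Rational(-670652, 421), Rational(1, 2)) = Mul(Rational(2, 421), I, Pow(70586123, Rational(1, 2)))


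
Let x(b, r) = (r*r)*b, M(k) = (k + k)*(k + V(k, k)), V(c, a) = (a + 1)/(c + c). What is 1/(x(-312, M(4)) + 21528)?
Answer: -1/405600 ≈ -2.4655e-6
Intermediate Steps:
V(c, a) = (1 + a)/(2*c) (V(c, a) = (1 + a)/((2*c)) = (1 + a)*(1/(2*c)) = (1 + a)/(2*c))
M(k) = 2*k*(k + (1 + k)/(2*k)) (M(k) = (k + k)*(k + (1 + k)/(2*k)) = (2*k)*(k + (1 + k)/(2*k)) = 2*k*(k + (1 + k)/(2*k)))
x(b, r) = b*r**2 (x(b, r) = r**2*b = b*r**2)
1/(x(-312, M(4)) + 21528) = 1/(-312*(1 + 4 + 2*4**2)**2 + 21528) = 1/(-312*(1 + 4 + 2*16)**2 + 21528) = 1/(-312*(1 + 4 + 32)**2 + 21528) = 1/(-312*37**2 + 21528) = 1/(-312*1369 + 21528) = 1/(-427128 + 21528) = 1/(-405600) = -1/405600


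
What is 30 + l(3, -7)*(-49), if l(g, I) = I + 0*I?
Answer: 373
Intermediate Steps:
l(g, I) = I (l(g, I) = I + 0 = I)
30 + l(3, -7)*(-49) = 30 - 7*(-49) = 30 + 343 = 373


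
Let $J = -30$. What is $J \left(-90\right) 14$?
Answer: $37800$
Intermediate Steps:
$J \left(-90\right) 14 = \left(-30\right) \left(-90\right) 14 = 2700 \cdot 14 = 37800$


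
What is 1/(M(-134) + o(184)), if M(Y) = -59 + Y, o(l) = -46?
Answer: -1/239 ≈ -0.0041841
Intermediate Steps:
1/(M(-134) + o(184)) = 1/((-59 - 134) - 46) = 1/(-193 - 46) = 1/(-239) = -1/239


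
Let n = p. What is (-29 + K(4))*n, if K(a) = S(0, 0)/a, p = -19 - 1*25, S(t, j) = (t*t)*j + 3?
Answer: 1243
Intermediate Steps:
S(t, j) = 3 + j*t**2 (S(t, j) = t**2*j + 3 = j*t**2 + 3 = 3 + j*t**2)
p = -44 (p = -19 - 25 = -44)
n = -44
K(a) = 3/a (K(a) = (3 + 0*0**2)/a = (3 + 0*0)/a = (3 + 0)/a = 3/a)
(-29 + K(4))*n = (-29 + 3/4)*(-44) = -113/4*(-44) = 1243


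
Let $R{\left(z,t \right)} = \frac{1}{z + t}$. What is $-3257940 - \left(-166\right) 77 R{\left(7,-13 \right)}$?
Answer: $- \frac{9780211}{3} \approx -3.2601 \cdot 10^{6}$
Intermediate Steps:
$R{\left(z,t \right)} = \frac{1}{t + z}$
$-3257940 - \left(-166\right) 77 R{\left(7,-13 \right)} = -3257940 - \frac{\left(-166\right) 77}{-13 + 7} = -3257940 - - \frac{12782}{-6} = -3257940 - \left(-12782\right) \left(- \frac{1}{6}\right) = -3257940 - \frac{6391}{3} = - \frac{9780211}{3}$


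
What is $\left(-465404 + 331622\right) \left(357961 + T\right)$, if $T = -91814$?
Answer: $-35605677954$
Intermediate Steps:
$\left(-465404 + 331622\right) \left(357961 + T\right) = \left(-465404 + 331622\right) \left(357961 - 91814\right) = \left(-133782\right) 266147 = -35605677954$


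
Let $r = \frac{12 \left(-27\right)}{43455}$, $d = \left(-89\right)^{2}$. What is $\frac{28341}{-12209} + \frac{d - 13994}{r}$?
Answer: $\frac{1073990986817}{1318572} \approx 8.1451 \cdot 10^{5}$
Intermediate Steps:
$d = 7921$
$r = - \frac{108}{14485}$ ($r = \left(-324\right) \frac{1}{43455} = - \frac{108}{14485} \approx -0.007456$)
$\frac{28341}{-12209} + \frac{d - 13994}{r} = \frac{28341}{-12209} + \frac{7921 - 13994}{- \frac{108}{14485}} = 28341 \left(- \frac{1}{12209}\right) + \left(7921 - 13994\right) \left(- \frac{14485}{108}\right) = - \frac{28341}{12209} - - \frac{87967405}{108} = - \frac{28341}{12209} + \frac{87967405}{108} = \frac{1073990986817}{1318572}$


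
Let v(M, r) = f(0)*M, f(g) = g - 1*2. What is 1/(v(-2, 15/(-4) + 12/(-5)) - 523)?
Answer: -1/519 ≈ -0.0019268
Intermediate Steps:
f(g) = -2 + g (f(g) = g - 2 = -2 + g)
v(M, r) = -2*M (v(M, r) = (-2 + 0)*M = -2*M)
1/(v(-2, 15/(-4) + 12/(-5)) - 523) = 1/(-2*(-2) - 523) = 1/(4 - 523) = 1/(-519) = -1/519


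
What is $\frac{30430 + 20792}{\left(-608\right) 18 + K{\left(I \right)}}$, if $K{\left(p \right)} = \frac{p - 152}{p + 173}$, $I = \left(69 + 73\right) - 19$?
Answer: $- \frac{15161712}{3239453} \approx -4.6803$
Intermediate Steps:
$I = 123$ ($I = 142 - 19 = 123$)
$K{\left(p \right)} = \frac{-152 + p}{173 + p}$
$\frac{30430 + 20792}{\left(-608\right) 18 + K{\left(I \right)}} = \frac{30430 + 20792}{\left(-608\right) 18 + \frac{-152 + 123}{173 + 123}} = \frac{51222}{-10944 + \frac{1}{296} \left(-29\right)} = \frac{51222}{-10944 - \frac{29}{296}} = \frac{51222}{- \frac{3239453}{296}} = 51222 \left(- \frac{296}{3239453}\right) = - \frac{15161712}{3239453}$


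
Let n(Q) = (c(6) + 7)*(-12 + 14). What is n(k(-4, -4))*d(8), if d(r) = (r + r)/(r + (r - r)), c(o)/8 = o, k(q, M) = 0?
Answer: 220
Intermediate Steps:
c(o) = 8*o
n(Q) = 110 (n(Q) = (8*6 + 7)*(-12 + 14) = (48 + 7)*2 = 55*2 = 110)
d(r) = 2 (d(r) = (2*r)/(r + 0) = (2*r)/r = 2)
n(k(-4, -4))*d(8) = 110*2 = 220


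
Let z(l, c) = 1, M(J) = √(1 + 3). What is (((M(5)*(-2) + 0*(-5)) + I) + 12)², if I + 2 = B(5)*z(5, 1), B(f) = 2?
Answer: 64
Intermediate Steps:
M(J) = 2 (M(J) = √4 = 2)
I = 0 (I = -2 + 2*1 = -2 + 2 = 0)
(((M(5)*(-2) + 0*(-5)) + I) + 12)² = (((2*(-2) + 0*(-5)) + 0) + 12)² = (((-4 + 0) + 0) + 12)² = ((-4 + 0) + 12)² = (-4 + 12)² = 8² = 64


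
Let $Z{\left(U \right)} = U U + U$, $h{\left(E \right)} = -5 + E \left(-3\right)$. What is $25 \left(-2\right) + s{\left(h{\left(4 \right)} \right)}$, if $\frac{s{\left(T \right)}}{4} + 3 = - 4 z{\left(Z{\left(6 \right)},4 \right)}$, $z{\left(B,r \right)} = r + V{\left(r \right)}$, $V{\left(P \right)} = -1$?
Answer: $-110$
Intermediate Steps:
$h{\left(E \right)} = -5 - 3 E$
$Z{\left(U \right)} = U + U^{2}$ ($Z{\left(U \right)} = U^{2} + U = U + U^{2}$)
$z{\left(B,r \right)} = -1 + r$ ($z{\left(B,r \right)} = r - 1 = -1 + r$)
$s{\left(T \right)} = -60$ ($s{\left(T \right)} = -12 + 4 \left(- 4 \left(-1 + 4\right)\right) = -12 + 4 \left(\left(-4\right) 3\right) = -12 + 4 \left(-12\right) = -12 - 48 = -60$)
$25 \left(-2\right) + s{\left(h{\left(4 \right)} \right)} = 25 \left(-2\right) - 60 = -50 - 60 = -110$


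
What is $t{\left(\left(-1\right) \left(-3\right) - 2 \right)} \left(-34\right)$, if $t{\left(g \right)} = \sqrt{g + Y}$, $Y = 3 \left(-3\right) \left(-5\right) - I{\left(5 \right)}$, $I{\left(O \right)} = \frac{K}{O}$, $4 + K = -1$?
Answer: $- 34 \sqrt{47} \approx -233.09$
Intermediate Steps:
$K = -5$ ($K = -4 - 1 = -5$)
$I{\left(O \right)} = - \frac{5}{O}$
$Y = 46$ ($Y = 3 \left(-3\right) \left(-5\right) - - \frac{5}{5} = \left(-9\right) \left(-5\right) - \left(-5\right) \frac{1}{5} = 45 - -1 = 45 + 1 = 46$)
$t{\left(g \right)} = \sqrt{46 + g}$ ($t{\left(g \right)} = \sqrt{g + 46} = \sqrt{46 + g}$)
$t{\left(\left(-1\right) \left(-3\right) - 2 \right)} \left(-34\right) = \sqrt{46 - -1} \left(-34\right) = \sqrt{46 + \left(3 - 2\right)} \left(-34\right) = \sqrt{46 + 1} \left(-34\right) = \sqrt{47} \left(-34\right) = - 34 \sqrt{47}$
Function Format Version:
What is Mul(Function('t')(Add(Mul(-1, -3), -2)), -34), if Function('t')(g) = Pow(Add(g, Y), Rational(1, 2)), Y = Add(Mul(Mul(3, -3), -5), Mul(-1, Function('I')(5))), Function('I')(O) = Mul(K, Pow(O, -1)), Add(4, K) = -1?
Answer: Mul(-34, Pow(47, Rational(1, 2))) ≈ -233.09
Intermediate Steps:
K = -5 (K = Add(-4, -1) = -5)
Function('I')(O) = Mul(-5, Pow(O, -1))
Y = 46 (Y = Add(Mul(Mul(3, -3), -5), Mul(-1, Mul(-5, Pow(5, -1)))) = Add(Mul(-9, -5), Mul(-1, Mul(-5, Rational(1, 5)))) = Add(45, Mul(-1, -1)) = Add(45, 1) = 46)
Function('t')(g) = Pow(Add(46, g), Rational(1, 2)) (Function('t')(g) = Pow(Add(g, 46), Rational(1, 2)) = Pow(Add(46, g), Rational(1, 2)))
Mul(Function('t')(Add(Mul(-1, -3), -2)), -34) = Mul(Pow(Add(46, Add(Mul(-1, -3), -2)), Rational(1, 2)), -34) = Mul(Pow(Add(46, Add(3, -2)), Rational(1, 2)), -34) = Mul(Pow(Add(46, 1), Rational(1, 2)), -34) = Mul(Pow(47, Rational(1, 2)), -34) = Mul(-34, Pow(47, Rational(1, 2)))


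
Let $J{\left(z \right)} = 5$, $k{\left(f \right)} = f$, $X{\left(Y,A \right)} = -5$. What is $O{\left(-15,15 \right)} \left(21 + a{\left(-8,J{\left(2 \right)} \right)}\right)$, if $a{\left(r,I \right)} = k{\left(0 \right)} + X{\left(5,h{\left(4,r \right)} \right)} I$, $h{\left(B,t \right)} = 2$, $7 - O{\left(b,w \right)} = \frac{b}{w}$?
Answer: $-32$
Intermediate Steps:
$O{\left(b,w \right)} = 7 - \frac{b}{w}$
$a{\left(r,I \right)} = - 5 I$ ($a{\left(r,I \right)} = 0 - 5 I = - 5 I$)
$O{\left(-15,15 \right)} \left(21 + a{\left(-8,J{\left(2 \right)} \right)}\right) = \left(7 - - \frac{15}{15}\right) \left(21 - 25\right) = \left(7 - \left(-15\right) \frac{1}{15}\right) \left(21 - 25\right) = \left(7 + 1\right) \left(-4\right) = 8 \left(-4\right) = -32$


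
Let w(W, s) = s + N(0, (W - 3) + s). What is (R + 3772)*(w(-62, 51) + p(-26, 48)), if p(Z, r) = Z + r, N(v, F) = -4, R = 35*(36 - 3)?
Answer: 339963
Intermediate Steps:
R = 1155 (R = 35*33 = 1155)
w(W, s) = -4 + s (w(W, s) = s - 4 = -4 + s)
(R + 3772)*(w(-62, 51) + p(-26, 48)) = (1155 + 3772)*((-4 + 51) + (-26 + 48)) = 4927*(47 + 22) = 4927*69 = 339963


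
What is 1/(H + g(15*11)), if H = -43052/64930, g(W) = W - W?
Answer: -32465/21526 ≈ -1.5082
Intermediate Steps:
g(W) = 0
H = -21526/32465 (H = -43052*1/64930 = -21526/32465 ≈ -0.66305)
1/(H + g(15*11)) = 1/(-21526/32465 + 0) = 1/(-21526/32465) = -32465/21526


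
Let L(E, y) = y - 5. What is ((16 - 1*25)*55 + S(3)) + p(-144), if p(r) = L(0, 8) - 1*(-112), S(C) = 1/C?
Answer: -1139/3 ≈ -379.67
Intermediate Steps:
L(E, y) = -5 + y
p(r) = 115 (p(r) = (-5 + 8) - 1*(-112) = 3 + 112 = 115)
((16 - 1*25)*55 + S(3)) + p(-144) = ((16 - 1*25)*55 + 1/3) + 115 = ((16 - 25)*55 + ⅓) + 115 = (-9*55 + ⅓) + 115 = (-495 + ⅓) + 115 = -1484/3 + 115 = -1139/3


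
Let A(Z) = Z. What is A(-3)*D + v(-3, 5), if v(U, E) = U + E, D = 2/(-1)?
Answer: 8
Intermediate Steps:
D = -2 (D = 2*(-1) = -2)
v(U, E) = E + U
A(-3)*D + v(-3, 5) = -3*(-2) + (5 - 3) = 6 + 2 = 8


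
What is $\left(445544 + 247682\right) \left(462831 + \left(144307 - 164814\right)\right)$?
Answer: $306630497224$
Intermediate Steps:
$\left(445544 + 247682\right) \left(462831 + \left(144307 - 164814\right)\right) = 693226 \left(462831 + \left(144307 - 164814\right)\right) = 693226 \left(462831 - 20507\right) = 693226 \cdot 442324 = 306630497224$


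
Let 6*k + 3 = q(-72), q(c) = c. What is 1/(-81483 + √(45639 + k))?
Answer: -162966/13278867325 - √182506/13278867325 ≈ -1.2305e-5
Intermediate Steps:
k = -25/2 (k = -½ + (⅙)*(-72) = -½ - 12 = -25/2 ≈ -12.500)
1/(-81483 + √(45639 + k)) = 1/(-81483 + √(45639 - 25/2)) = 1/(-81483 + √(91253/2)) = 1/(-81483 + √182506/2)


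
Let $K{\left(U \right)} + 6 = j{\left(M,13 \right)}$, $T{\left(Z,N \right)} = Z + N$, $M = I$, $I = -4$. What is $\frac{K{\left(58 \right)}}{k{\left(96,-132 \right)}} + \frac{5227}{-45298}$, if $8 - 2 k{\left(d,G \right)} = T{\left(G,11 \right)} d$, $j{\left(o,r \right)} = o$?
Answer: $- \frac{3854038}{32908997} \approx -0.11711$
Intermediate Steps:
$M = -4$
$T{\left(Z,N \right)} = N + Z$
$K{\left(U \right)} = -10$ ($K{\left(U \right)} = -6 - 4 = -10$)
$k{\left(d,G \right)} = 4 - \frac{d \left(11 + G\right)}{2}$ ($k{\left(d,G \right)} = 4 - \frac{\left(11 + G\right) d}{2} = 4 - \frac{d \left(11 + G\right)}{2}$)
$\frac{K{\left(58 \right)}}{k{\left(96,-132 \right)}} + \frac{5227}{-45298} = - \frac{10}{4 - 48 \left(11 - 132\right)} + \frac{5227}{-45298} = - \frac{10}{4 - 48 \left(-121\right)} + 5227 \left(- \frac{1}{45298}\right) = - \frac{10}{4 + 5808} - \frac{5227}{45298} = - \frac{10}{5812} - \frac{5227}{45298} = \left(-10\right) \frac{1}{5812} - \frac{5227}{45298} = - \frac{5}{2906} - \frac{5227}{45298} = - \frac{3854038}{32908997}$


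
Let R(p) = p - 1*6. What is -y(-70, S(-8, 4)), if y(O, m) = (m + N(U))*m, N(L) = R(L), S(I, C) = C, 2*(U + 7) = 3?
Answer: 30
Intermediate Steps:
U = -11/2 (U = -7 + (1/2)*3 = -7 + 3/2 = -11/2 ≈ -5.5000)
R(p) = -6 + p (R(p) = p - 6 = -6 + p)
N(L) = -6 + L
y(O, m) = m*(-23/2 + m) (y(O, m) = (m + (-6 - 11/2))*m = (m - 23/2)*m = (-23/2 + m)*m = m*(-23/2 + m))
-y(-70, S(-8, 4)) = -4*(-23 + 2*4)/2 = -4*(-23 + 8)/2 = -4*(-15)/2 = -1*(-30) = 30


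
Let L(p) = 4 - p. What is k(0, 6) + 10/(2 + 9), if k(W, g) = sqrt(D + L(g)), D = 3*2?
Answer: 32/11 ≈ 2.9091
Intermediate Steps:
D = 6
k(W, g) = sqrt(10 - g) (k(W, g) = sqrt(6 + (4 - g)) = sqrt(10 - g))
k(0, 6) + 10/(2 + 9) = sqrt(10 - 1*6) + 10/(2 + 9) = sqrt(10 - 6) + 10/11 = sqrt(4) + (1/11)*10 = 2 + 10/11 = 32/11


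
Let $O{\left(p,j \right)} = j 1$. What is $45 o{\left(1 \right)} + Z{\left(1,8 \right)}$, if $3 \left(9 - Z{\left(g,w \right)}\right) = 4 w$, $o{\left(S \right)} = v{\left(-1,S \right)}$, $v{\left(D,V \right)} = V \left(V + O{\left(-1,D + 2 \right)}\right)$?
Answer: $\frac{265}{3} \approx 88.333$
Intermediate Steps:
$O{\left(p,j \right)} = j$
$v{\left(D,V \right)} = V \left(2 + D + V\right)$ ($v{\left(D,V \right)} = V \left(V + \left(D + 2\right)\right) = V \left(V + \left(2 + D\right)\right) = V \left(2 + D + V\right)$)
$o{\left(S \right)} = S \left(1 + S\right)$ ($o{\left(S \right)} = S \left(2 - 1 + S\right) = S \left(1 + S\right)$)
$Z{\left(g,w \right)} = 9 - \frac{4 w}{3}$
$45 o{\left(1 \right)} + Z{\left(1,8 \right)} = 45 \cdot 1 \left(1 + 1\right) + \left(9 - \frac{32}{3}\right) = 45 \cdot 1 \cdot 2 + \left(9 - \frac{32}{3}\right) = 45 \cdot 2 - \frac{5}{3} = 90 - \frac{5}{3} = \frac{265}{3}$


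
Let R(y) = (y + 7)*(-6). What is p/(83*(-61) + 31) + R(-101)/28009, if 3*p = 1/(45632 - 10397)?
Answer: 8107995563/402654022920 ≈ 0.020136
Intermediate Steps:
R(y) = -42 - 6*y (R(y) = (7 + y)*(-6) = -42 - 6*y)
p = 1/105705 (p = 1/(3*(45632 - 10397)) = (⅓)/35235 = (⅓)*(1/35235) = 1/105705 ≈ 9.4603e-6)
p/(83*(-61) + 31) + R(-101)/28009 = 1/(105705*(83*(-61) + 31)) + (-42 - 6*(-101))/28009 = 1/(105705*(-5063 + 31)) + (-42 + 606)*(1/28009) = (1/105705)/(-5032) + 564*(1/28009) = (1/105705)*(-1/5032) + 564/28009 = -1/531907560 + 564/28009 = 8107995563/402654022920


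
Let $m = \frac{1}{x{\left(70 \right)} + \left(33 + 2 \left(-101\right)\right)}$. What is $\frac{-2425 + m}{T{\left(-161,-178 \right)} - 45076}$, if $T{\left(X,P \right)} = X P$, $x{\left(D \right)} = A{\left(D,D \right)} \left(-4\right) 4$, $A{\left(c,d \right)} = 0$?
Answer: $\frac{204913}{1387321} \approx 0.1477$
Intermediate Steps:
$x{\left(D \right)} = 0$ ($x{\left(D \right)} = 0 \left(-4\right) 4 = 0 \cdot 4 = 0$)
$T{\left(X,P \right)} = P X$
$m = - \frac{1}{169}$ ($m = \frac{1}{0 + \left(33 + 2 \left(-101\right)\right)} = \frac{1}{0 + \left(33 - 202\right)} = \frac{1}{0 - 169} = \frac{1}{-169} = - \frac{1}{169} \approx -0.0059172$)
$\frac{-2425 + m}{T{\left(-161,-178 \right)} - 45076} = \frac{-2425 - \frac{1}{169}}{\left(-178\right) \left(-161\right) - 45076} = - \frac{409826}{169 \left(28658 - 45076\right)} = - \frac{409826}{169 \left(-16418\right)} = \left(- \frac{409826}{169}\right) \left(- \frac{1}{16418}\right) = \frac{204913}{1387321}$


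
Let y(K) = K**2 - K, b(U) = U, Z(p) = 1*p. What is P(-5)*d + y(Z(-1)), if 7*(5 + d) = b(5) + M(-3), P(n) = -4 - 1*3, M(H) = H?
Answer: 35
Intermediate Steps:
Z(p) = p
P(n) = -7 (P(n) = -4 - 3 = -7)
d = -33/7 (d = -5 + (5 - 3)/7 = -5 + (1/7)*2 = -5 + 2/7 = -33/7 ≈ -4.7143)
P(-5)*d + y(Z(-1)) = -7*(-33/7) - (-1 - 1) = 33 - 1*(-2) = 33 + 2 = 35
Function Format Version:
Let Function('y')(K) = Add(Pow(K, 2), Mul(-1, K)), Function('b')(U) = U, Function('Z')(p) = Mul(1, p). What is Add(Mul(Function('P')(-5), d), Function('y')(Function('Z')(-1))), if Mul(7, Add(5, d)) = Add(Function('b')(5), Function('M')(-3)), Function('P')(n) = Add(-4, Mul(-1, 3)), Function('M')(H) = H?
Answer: 35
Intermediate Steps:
Function('Z')(p) = p
Function('P')(n) = -7 (Function('P')(n) = Add(-4, -3) = -7)
d = Rational(-33, 7) (d = Add(-5, Mul(Rational(1, 7), Add(5, -3))) = Add(-5, Mul(Rational(1, 7), 2)) = Add(-5, Rational(2, 7)) = Rational(-33, 7) ≈ -4.7143)
Add(Mul(Function('P')(-5), d), Function('y')(Function('Z')(-1))) = Add(Mul(-7, Rational(-33, 7)), Mul(-1, Add(-1, -1))) = Add(33, Mul(-1, -2)) = Add(33, 2) = 35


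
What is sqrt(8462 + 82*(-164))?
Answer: 3*I*sqrt(554) ≈ 70.612*I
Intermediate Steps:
sqrt(8462 + 82*(-164)) = sqrt(8462 - 13448) = sqrt(-4986) = 3*I*sqrt(554)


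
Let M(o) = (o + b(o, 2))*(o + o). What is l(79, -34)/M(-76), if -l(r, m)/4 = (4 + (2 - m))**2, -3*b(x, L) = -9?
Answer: -800/1387 ≈ -0.57678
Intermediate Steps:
b(x, L) = 3 (b(x, L) = -1/3*(-9) = 3)
M(o) = 2*o*(3 + o) (M(o) = (o + 3)*(o + o) = (3 + o)*(2*o) = 2*o*(3 + o))
l(r, m) = -4*(6 - m)**2 (l(r, m) = -4*(4 + (2 - m))**2 = -4*(6 - m)**2)
l(79, -34)/M(-76) = (-4*(-6 - 34)**2)/((2*(-76)*(3 - 76))) = (-4*(-40)**2)/((2*(-76)*(-73))) = -4*1600/11096 = -6400*1/11096 = -800/1387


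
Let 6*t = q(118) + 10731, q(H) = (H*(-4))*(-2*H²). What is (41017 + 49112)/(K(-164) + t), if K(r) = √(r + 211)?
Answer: 7113874939938/173053682968477 - 3244644*√47/173053682968477 ≈ 0.041108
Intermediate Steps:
q(H) = 8*H³ (q(H) = (-4*H)*(-2*H²) = 8*H³)
K(r) = √(211 + r)
t = 13154987/6 (t = (8*118³ + 10731)/6 = (8*1643032 + 10731)/6 = (13144256 + 10731)/6 = (⅙)*13154987 = 13154987/6 ≈ 2.1925e+6)
(41017 + 49112)/(K(-164) + t) = (41017 + 49112)/(√(211 - 164) + 13154987/6) = 90129/(√47 + 13154987/6) = 90129/(13154987/6 + √47)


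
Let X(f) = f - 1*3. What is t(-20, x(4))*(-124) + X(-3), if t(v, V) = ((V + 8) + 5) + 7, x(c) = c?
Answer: -2982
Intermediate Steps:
X(f) = -3 + f (X(f) = f - 3 = -3 + f)
t(v, V) = 20 + V (t(v, V) = ((8 + V) + 5) + 7 = (13 + V) + 7 = 20 + V)
t(-20, x(4))*(-124) + X(-3) = (20 + 4)*(-124) + (-3 - 3) = 24*(-124) - 6 = -2976 - 6 = -2982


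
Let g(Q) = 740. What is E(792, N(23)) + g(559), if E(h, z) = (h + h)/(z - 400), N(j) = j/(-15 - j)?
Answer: 11204828/15223 ≈ 736.05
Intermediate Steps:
E(h, z) = 2*h/(-400 + z) (E(h, z) = (2*h)/(-400 + z) = 2*h/(-400 + z))
E(792, N(23)) + g(559) = 2*792/(-400 - 1*23/(15 + 23)) + 740 = 2*792/(-400 - 1*23/38) + 740 = 2*792/(-400 - 1*23*1/38) + 740 = 2*792/(-400 - 23/38) + 740 = 2*792/(-15223/38) + 740 = 2*792*(-38/15223) + 740 = -60192/15223 + 740 = 11204828/15223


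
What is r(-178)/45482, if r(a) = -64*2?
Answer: -64/22741 ≈ -0.0028143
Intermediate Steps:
r(a) = -128
r(-178)/45482 = -128/45482 = -128*1/45482 = -64/22741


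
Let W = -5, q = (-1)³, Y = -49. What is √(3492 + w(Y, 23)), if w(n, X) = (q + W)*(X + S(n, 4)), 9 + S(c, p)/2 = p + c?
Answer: √4002 ≈ 63.261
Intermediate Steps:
q = -1
S(c, p) = -18 + 2*c + 2*p (S(c, p) = -18 + 2*(p + c) = -18 + 2*(c + p) = -18 + (2*c + 2*p) = -18 + 2*c + 2*p)
w(n, X) = 60 - 12*n - 6*X (w(n, X) = (-1 - 5)*(X + (-18 + 2*n + 2*4)) = -6*(X + (-18 + 2*n + 8)) = -6*(X + (-10 + 2*n)) = -6*(-10 + X + 2*n) = 60 - 12*n - 6*X)
√(3492 + w(Y, 23)) = √(3492 + (60 - 12*(-49) - 6*23)) = √(3492 + (60 + 588 - 138)) = √(3492 + 510) = √4002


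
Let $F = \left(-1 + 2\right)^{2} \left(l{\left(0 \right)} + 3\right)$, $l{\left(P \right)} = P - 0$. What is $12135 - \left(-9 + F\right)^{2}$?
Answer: $12099$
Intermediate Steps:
$l{\left(P \right)} = P$ ($l{\left(P \right)} = P + 0 = P$)
$F = 3$ ($F = \left(-1 + 2\right)^{2} \left(0 + 3\right) = 1^{2} \cdot 3 = 1 \cdot 3 = 3$)
$12135 - \left(-9 + F\right)^{2} = 12135 - \left(-9 + 3\right)^{2} = 12135 - \left(-6\right)^{2} = 12135 - 36 = 12099$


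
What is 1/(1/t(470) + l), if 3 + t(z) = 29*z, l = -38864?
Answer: -13627/529599727 ≈ -2.5731e-5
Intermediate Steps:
t(z) = -3 + 29*z
1/(1/t(470) + l) = 1/(1/(-3 + 29*470) - 38864) = 1/(1/(-3 + 13630) - 38864) = 1/(1/13627 - 38864) = 1/(-529599727/13627) = -13627/529599727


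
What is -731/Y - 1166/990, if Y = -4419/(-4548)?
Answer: -16648963/22095 ≈ -753.52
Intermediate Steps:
Y = 1473/1516 (Y = -4419*(-1/4548) = 1473/1516 ≈ 0.97164)
-731/Y - 1166/990 = -731/1473/1516 - 1166/990 = -731*1516/1473 - 1166*1/990 = -1108196/1473 - 53/45 = -16648963/22095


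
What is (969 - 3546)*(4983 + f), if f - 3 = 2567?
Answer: -19464081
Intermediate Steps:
f = 2570 (f = 3 + 2567 = 2570)
(969 - 3546)*(4983 + f) = (969 - 3546)*(4983 + 2570) = -2577*7553 = -19464081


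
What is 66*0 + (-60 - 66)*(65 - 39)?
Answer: -3276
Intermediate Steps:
66*0 + (-60 - 66)*(65 - 39) = 0 - 126*26 = 0 - 3276 = -3276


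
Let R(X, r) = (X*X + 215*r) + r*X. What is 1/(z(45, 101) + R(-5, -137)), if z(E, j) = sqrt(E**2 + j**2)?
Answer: -28745/826262799 - sqrt(12226)/826262799 ≈ -3.4923e-5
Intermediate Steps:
R(X, r) = X**2 + 215*r + X*r (R(X, r) = (X**2 + 215*r) + X*r = X**2 + 215*r + X*r)
1/(z(45, 101) + R(-5, -137)) = 1/(sqrt(45**2 + 101**2) + ((-5)**2 + 215*(-137) - 5*(-137))) = 1/(sqrt(2025 + 10201) + (25 - 29455 + 685)) = 1/(sqrt(12226) - 28745) = 1/(-28745 + sqrt(12226))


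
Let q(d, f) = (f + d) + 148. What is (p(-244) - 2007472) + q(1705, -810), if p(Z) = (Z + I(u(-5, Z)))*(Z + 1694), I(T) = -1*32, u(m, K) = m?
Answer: -2406629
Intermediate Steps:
q(d, f) = 148 + d + f (q(d, f) = (d + f) + 148 = 148 + d + f)
I(T) = -32
p(Z) = (-32 + Z)*(1694 + Z) (p(Z) = (Z - 32)*(Z + 1694) = (-32 + Z)*(1694 + Z))
(p(-244) - 2007472) + q(1705, -810) = ((-54208 + (-244)² + 1662*(-244)) - 2007472) + (148 + 1705 - 810) = ((-54208 + 59536 - 405528) - 2007472) + 1043 = (-400200 - 2007472) + 1043 = -2407672 + 1043 = -2406629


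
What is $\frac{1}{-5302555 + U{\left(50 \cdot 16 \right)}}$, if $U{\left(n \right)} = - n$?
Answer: $- \frac{1}{5303355} \approx -1.8856 \cdot 10^{-7}$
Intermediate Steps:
$\frac{1}{-5302555 + U{\left(50 \cdot 16 \right)}} = \frac{1}{-5302555 - 50 \cdot 16} = \frac{1}{-5302555 - 800} = \frac{1}{-5303355} = - \frac{1}{5303355}$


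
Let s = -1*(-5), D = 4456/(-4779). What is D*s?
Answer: -22280/4779 ≈ -4.6621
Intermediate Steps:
D = -4456/4779 (D = 4456*(-1/4779) = -4456/4779 ≈ -0.93241)
s = 5
D*s = -4456/4779*5 = -22280/4779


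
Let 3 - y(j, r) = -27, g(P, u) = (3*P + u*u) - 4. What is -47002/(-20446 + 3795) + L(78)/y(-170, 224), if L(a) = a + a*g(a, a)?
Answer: 273439771/16651 ≈ 16422.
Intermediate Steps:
g(P, u) = -4 + u**2 + 3*P (g(P, u) = (3*P + u**2) - 4 = (u**2 + 3*P) - 4 = -4 + u**2 + 3*P)
L(a) = a + a*(-4 + a**2 + 3*a)
y(j, r) = 30 (y(j, r) = 3 - 1*(-27) = 3 + 27 = 30)
-47002/(-20446 + 3795) + L(78)/y(-170, 224) = -47002/(-20446 + 3795) + (78*(-3 + 78**2 + 3*78))/30 = -47002/(-16651) + (78*(-3 + 6084 + 234))*(1/30) = -47002*(-1/16651) + (78*6315)*(1/30) = 47002/16651 + 492570*(1/30) = 47002/16651 + 16419 = 273439771/16651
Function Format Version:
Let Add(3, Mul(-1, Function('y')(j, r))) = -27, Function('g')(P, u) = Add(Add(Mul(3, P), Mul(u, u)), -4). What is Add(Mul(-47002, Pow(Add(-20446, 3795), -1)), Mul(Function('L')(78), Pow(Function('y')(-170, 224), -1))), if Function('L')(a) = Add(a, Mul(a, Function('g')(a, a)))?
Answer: Rational(273439771, 16651) ≈ 16422.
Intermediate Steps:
Function('g')(P, u) = Add(-4, Pow(u, 2), Mul(3, P)) (Function('g')(P, u) = Add(Add(Mul(3, P), Pow(u, 2)), -4) = Add(Add(Pow(u, 2), Mul(3, P)), -4) = Add(-4, Pow(u, 2), Mul(3, P)))
Function('L')(a) = Add(a, Mul(a, Add(-4, Pow(a, 2), Mul(3, a))))
Function('y')(j, r) = 30 (Function('y')(j, r) = Add(3, Mul(-1, -27)) = Add(3, 27) = 30)
Add(Mul(-47002, Pow(Add(-20446, 3795), -1)), Mul(Function('L')(78), Pow(Function('y')(-170, 224), -1))) = Add(Mul(-47002, Pow(Add(-20446, 3795), -1)), Mul(Mul(78, Add(-3, Pow(78, 2), Mul(3, 78))), Pow(30, -1))) = Add(Mul(-47002, Pow(-16651, -1)), Mul(Mul(78, Add(-3, 6084, 234)), Rational(1, 30))) = Add(Mul(-47002, Rational(-1, 16651)), Mul(Mul(78, 6315), Rational(1, 30))) = Add(Rational(47002, 16651), Mul(492570, Rational(1, 30))) = Add(Rational(47002, 16651), 16419) = Rational(273439771, 16651)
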